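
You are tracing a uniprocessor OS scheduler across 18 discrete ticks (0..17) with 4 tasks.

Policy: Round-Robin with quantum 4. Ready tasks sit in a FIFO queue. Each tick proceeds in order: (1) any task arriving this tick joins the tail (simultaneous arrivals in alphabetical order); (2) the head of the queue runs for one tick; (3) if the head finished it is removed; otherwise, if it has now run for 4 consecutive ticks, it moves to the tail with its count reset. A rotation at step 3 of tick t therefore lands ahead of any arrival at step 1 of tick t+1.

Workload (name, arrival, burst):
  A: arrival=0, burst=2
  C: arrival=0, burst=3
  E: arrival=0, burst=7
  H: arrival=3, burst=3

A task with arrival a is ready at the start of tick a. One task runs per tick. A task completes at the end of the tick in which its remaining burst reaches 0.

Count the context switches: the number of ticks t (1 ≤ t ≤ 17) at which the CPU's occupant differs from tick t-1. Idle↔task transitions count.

t=0: queue=[A,C,E] q_used=0 → run A
t=1: queue=[A,C,E] q_used=1 → run A
t=2: queue=[C,E] q_used=0 → run C
t=3: queue=[C,E,H] q_used=1 → run C
t=4: queue=[C,E,H] q_used=2 → run C
t=5: queue=[E,H] q_used=0 → run E
t=6: queue=[E,H] q_used=1 → run E
t=7: queue=[E,H] q_used=2 → run E
t=8: queue=[E,H] q_used=3 → run E
t=9: queue=[H,E] q_used=0 → run H
t=10: queue=[H,E] q_used=1 → run H
t=11: queue=[H,E] q_used=2 → run H
t=12: queue=[E] q_used=0 → run E
t=13: queue=[E] q_used=1 → run E
t=14: queue=[E] q_used=2 → run E
t=15: (idle)
t=16: (idle)
t=17: (idle)

context switches = 5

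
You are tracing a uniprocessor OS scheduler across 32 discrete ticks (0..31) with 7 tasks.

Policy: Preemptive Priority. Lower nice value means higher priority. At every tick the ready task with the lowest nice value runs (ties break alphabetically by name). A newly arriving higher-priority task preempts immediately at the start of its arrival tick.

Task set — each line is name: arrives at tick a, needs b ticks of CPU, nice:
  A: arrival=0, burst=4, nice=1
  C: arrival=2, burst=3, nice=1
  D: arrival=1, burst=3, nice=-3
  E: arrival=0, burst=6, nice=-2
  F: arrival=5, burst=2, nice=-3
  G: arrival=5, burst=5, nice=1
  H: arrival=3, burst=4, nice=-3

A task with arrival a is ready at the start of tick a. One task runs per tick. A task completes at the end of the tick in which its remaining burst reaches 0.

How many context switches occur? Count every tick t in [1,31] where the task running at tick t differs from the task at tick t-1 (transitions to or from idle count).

t=0: ready={A,E} → run E
t=1: ready={A,D,E} → run D
t=2: ready={A,C,D,E} → run D
t=3: ready={A,C,D,E,H} → run D
t=4: ready={A,C,E,H} → run H
t=5: ready={A,C,E,F,G,H} → run F
t=6: ready={A,C,E,F,G,H} → run F
t=7: ready={A,C,E,G,H} → run H
t=8: ready={A,C,E,G,H} → run H
t=9: ready={A,C,E,G,H} → run H
t=10: ready={A,C,E,G} → run E
t=11: ready={A,C,E,G} → run E
t=12: ready={A,C,E,G} → run E
t=13: ready={A,C,E,G} → run E
t=14: ready={A,C,E,G} → run E
t=15: ready={A,C,G} → run A
t=16: ready={A,C,G} → run A
t=17: ready={A,C,G} → run A
t=18: ready={A,C,G} → run A
t=19: ready={C,G} → run C
t=20: ready={C,G} → run C
t=21: ready={C,G} → run C
t=22: ready={G} → run G
t=23: ready={G} → run G
t=24: ready={G} → run G
t=25: ready={G} → run G
t=26: ready={G} → run G
t=27: (idle)
t=28: (idle)
t=29: (idle)
t=30: (idle)
t=31: (idle)

context switches = 9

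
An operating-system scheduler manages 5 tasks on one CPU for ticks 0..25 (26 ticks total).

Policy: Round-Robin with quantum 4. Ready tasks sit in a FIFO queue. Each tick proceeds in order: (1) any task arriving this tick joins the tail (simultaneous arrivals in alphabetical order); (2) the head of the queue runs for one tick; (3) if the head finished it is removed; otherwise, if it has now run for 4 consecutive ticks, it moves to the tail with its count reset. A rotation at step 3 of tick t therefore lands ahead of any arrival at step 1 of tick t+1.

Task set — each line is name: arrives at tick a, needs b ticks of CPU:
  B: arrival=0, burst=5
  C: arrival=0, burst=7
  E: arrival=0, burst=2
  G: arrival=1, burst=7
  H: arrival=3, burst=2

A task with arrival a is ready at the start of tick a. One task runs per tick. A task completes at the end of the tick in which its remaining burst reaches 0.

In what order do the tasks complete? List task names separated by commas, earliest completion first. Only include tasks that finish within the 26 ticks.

completion order = E, H, B, C, G

t=0: queue=[B,C,E] q_used=0 → run B
t=1: queue=[B,C,E,G] q_used=1 → run B
t=2: queue=[B,C,E,G] q_used=2 → run B
t=3: queue=[B,C,E,G,H] q_used=3 → run B
t=4: queue=[C,E,G,H,B] q_used=0 → run C
t=5: queue=[C,E,G,H,B] q_used=1 → run C
t=6: queue=[C,E,G,H,B] q_used=2 → run C
t=7: queue=[C,E,G,H,B] q_used=3 → run C
t=8: queue=[E,G,H,B,C] q_used=0 → run E
t=9: queue=[E,G,H,B,C] q_used=1 → run E
t=10: queue=[G,H,B,C] q_used=0 → run G
t=11: queue=[G,H,B,C] q_used=1 → run G
t=12: queue=[G,H,B,C] q_used=2 → run G
t=13: queue=[G,H,B,C] q_used=3 → run G
t=14: queue=[H,B,C,G] q_used=0 → run H
t=15: queue=[H,B,C,G] q_used=1 → run H
t=16: queue=[B,C,G] q_used=0 → run B
t=17: queue=[C,G] q_used=0 → run C
t=18: queue=[C,G] q_used=1 → run C
t=19: queue=[C,G] q_used=2 → run C
t=20: queue=[G] q_used=0 → run G
t=21: queue=[G] q_used=1 → run G
t=22: queue=[G] q_used=2 → run G
t=23: (idle)
t=24: (idle)
t=25: (idle)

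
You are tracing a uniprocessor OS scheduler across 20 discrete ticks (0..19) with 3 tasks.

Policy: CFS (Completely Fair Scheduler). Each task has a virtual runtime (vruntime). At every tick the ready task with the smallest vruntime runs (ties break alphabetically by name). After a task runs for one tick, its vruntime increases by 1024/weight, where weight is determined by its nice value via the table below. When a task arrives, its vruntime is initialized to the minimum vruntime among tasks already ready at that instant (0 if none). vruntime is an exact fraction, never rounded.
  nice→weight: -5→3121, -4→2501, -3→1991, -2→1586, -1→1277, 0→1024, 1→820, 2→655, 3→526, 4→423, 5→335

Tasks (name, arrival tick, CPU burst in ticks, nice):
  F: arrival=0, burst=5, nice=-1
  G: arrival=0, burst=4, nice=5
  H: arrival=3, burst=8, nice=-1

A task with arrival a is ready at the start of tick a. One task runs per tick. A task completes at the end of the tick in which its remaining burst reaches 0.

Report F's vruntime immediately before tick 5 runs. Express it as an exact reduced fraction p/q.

t=0: vr[F=0 G=0] → run F
t=1: vr[F=1024/1277 G=0] → run G
t=2: vr[F=1024/1277 G=1024/335] → run F
t=3: vr[F=2048/1277 G=1024/335 H=2048/1277] → run F
t=4: vr[F=3072/1277 G=1024/335 H=2048/1277] → run H
t=5: vr[F=3072/1277 G=1024/335 H=3072/1277] → run F
t=6: vr[F=4096/1277 G=1024/335 H=3072/1277] → run H
t=7: vr[F=4096/1277 G=1024/335 H=4096/1277] → run G
t=8: vr[F=4096/1277 G=2048/335 H=4096/1277] → run F
t=9: vr[G=2048/335 H=4096/1277] → run H
t=10: vr[G=2048/335 H=5120/1277] → run H
t=11: vr[G=2048/335 H=6144/1277] → run H
t=12: vr[G=2048/335 H=7168/1277] → run H
t=13: vr[G=2048/335 H=8192/1277] → run G
t=14: vr[G=3072/335 H=8192/1277] → run H
t=15: vr[G=3072/335 H=9216/1277] → run H
t=16: vr[G=3072/335] → run G
t=17: (idle)
t=18: (idle)
t=19: (idle)

vruntime(F, start of tick 5) = 3072/1277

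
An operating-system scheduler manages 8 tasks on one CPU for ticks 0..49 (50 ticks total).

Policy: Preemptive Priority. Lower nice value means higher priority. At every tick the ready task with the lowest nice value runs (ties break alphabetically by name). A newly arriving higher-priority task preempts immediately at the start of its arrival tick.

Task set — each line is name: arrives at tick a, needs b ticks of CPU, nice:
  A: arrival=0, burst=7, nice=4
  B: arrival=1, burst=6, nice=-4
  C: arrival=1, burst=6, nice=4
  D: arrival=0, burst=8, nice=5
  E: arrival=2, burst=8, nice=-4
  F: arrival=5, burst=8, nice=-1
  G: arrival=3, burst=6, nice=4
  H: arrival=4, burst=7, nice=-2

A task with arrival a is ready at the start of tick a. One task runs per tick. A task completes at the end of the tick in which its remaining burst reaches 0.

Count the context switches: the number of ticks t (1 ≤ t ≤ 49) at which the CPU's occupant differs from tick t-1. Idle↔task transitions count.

context switches = 8

t=0: ready={A,D} → run A
t=1: ready={A,B,C,D} → run B
t=2: ready={A,B,C,D,E} → run B
t=3: ready={A,B,C,D,E,G} → run B
t=4: ready={A,B,C,D,E,G,H} → run B
t=5: ready={A,B,C,D,E,F,G,H} → run B
t=6: ready={A,B,C,D,E,F,G,H} → run B
t=7: ready={A,C,D,E,F,G,H} → run E
t=8: ready={A,C,D,E,F,G,H} → run E
t=9: ready={A,C,D,E,F,G,H} → run E
t=10: ready={A,C,D,E,F,G,H} → run E
t=11: ready={A,C,D,E,F,G,H} → run E
t=12: ready={A,C,D,E,F,G,H} → run E
t=13: ready={A,C,D,E,F,G,H} → run E
t=14: ready={A,C,D,E,F,G,H} → run E
t=15: ready={A,C,D,F,G,H} → run H
t=16: ready={A,C,D,F,G,H} → run H
t=17: ready={A,C,D,F,G,H} → run H
t=18: ready={A,C,D,F,G,H} → run H
t=19: ready={A,C,D,F,G,H} → run H
t=20: ready={A,C,D,F,G,H} → run H
t=21: ready={A,C,D,F,G,H} → run H
t=22: ready={A,C,D,F,G} → run F
t=23: ready={A,C,D,F,G} → run F
t=24: ready={A,C,D,F,G} → run F
t=25: ready={A,C,D,F,G} → run F
t=26: ready={A,C,D,F,G} → run F
t=27: ready={A,C,D,F,G} → run F
t=28: ready={A,C,D,F,G} → run F
t=29: ready={A,C,D,F,G} → run F
t=30: ready={A,C,D,G} → run A
t=31: ready={A,C,D,G} → run A
t=32: ready={A,C,D,G} → run A
t=33: ready={A,C,D,G} → run A
t=34: ready={A,C,D,G} → run A
t=35: ready={A,C,D,G} → run A
t=36: ready={C,D,G} → run C
t=37: ready={C,D,G} → run C
t=38: ready={C,D,G} → run C
t=39: ready={C,D,G} → run C
t=40: ready={C,D,G} → run C
t=41: ready={C,D,G} → run C
t=42: ready={D,G} → run G
t=43: ready={D,G} → run G
t=44: ready={D,G} → run G
t=45: ready={D,G} → run G
t=46: ready={D,G} → run G
t=47: ready={D,G} → run G
t=48: ready={D} → run D
t=49: ready={D} → run D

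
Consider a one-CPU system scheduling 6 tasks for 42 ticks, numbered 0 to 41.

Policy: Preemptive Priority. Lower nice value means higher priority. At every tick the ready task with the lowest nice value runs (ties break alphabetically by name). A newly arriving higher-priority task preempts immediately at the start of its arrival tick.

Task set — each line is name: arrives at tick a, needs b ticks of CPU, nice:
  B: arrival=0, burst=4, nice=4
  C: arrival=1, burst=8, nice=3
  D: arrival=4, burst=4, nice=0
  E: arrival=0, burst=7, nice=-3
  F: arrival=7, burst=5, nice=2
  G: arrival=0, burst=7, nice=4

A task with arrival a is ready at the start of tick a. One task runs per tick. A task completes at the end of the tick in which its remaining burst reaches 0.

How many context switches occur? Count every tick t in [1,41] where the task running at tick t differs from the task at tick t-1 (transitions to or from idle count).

t=0: ready={B,E,G} → run E
t=1: ready={B,C,E,G} → run E
t=2: ready={B,C,E,G} → run E
t=3: ready={B,C,E,G} → run E
t=4: ready={B,C,D,E,G} → run E
t=5: ready={B,C,D,E,G} → run E
t=6: ready={B,C,D,E,G} → run E
t=7: ready={B,C,D,F,G} → run D
t=8: ready={B,C,D,F,G} → run D
t=9: ready={B,C,D,F,G} → run D
t=10: ready={B,C,D,F,G} → run D
t=11: ready={B,C,F,G} → run F
t=12: ready={B,C,F,G} → run F
t=13: ready={B,C,F,G} → run F
t=14: ready={B,C,F,G} → run F
t=15: ready={B,C,F,G} → run F
t=16: ready={B,C,G} → run C
t=17: ready={B,C,G} → run C
t=18: ready={B,C,G} → run C
t=19: ready={B,C,G} → run C
t=20: ready={B,C,G} → run C
t=21: ready={B,C,G} → run C
t=22: ready={B,C,G} → run C
t=23: ready={B,C,G} → run C
t=24: ready={B,G} → run B
t=25: ready={B,G} → run B
t=26: ready={B,G} → run B
t=27: ready={B,G} → run B
t=28: ready={G} → run G
t=29: ready={G} → run G
t=30: ready={G} → run G
t=31: ready={G} → run G
t=32: ready={G} → run G
t=33: ready={G} → run G
t=34: ready={G} → run G
t=35: (idle)
t=36: (idle)
t=37: (idle)
t=38: (idle)
t=39: (idle)
t=40: (idle)
t=41: (idle)

context switches = 6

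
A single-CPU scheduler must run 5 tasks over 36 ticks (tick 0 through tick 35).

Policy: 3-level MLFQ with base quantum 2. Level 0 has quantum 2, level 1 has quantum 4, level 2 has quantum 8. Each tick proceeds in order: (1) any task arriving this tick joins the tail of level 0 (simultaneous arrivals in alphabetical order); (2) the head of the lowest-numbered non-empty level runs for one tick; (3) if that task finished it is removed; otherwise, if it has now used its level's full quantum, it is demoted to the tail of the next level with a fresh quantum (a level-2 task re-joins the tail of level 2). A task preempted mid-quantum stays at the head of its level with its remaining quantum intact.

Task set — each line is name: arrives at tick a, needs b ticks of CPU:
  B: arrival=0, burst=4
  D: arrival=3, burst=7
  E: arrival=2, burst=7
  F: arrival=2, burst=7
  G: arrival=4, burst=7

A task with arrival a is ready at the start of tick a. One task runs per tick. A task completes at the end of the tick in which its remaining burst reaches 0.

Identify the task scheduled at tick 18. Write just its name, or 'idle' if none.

t=0: L0/L1/L2 = B/-/- → run B
t=1: L0/L1/L2 = B/-/- → run B
t=2: L0/L1/L2 = EF/B/- → run E
t=3: L0/L1/L2 = EFD/B/- → run E
t=4: L0/L1/L2 = FDG/BE/- → run F
t=5: L0/L1/L2 = FDG/BE/- → run F
t=6: L0/L1/L2 = DG/BEF/- → run D
t=7: L0/L1/L2 = DG/BEF/- → run D
t=8: L0/L1/L2 = G/BEFD/- → run G
t=9: L0/L1/L2 = G/BEFD/- → run G
t=10: L0/L1/L2 = -/BEFDG/- → run B
t=11: L0/L1/L2 = -/BEFDG/- → run B
t=12: L0/L1/L2 = -/EFDG/- → run E
t=13: L0/L1/L2 = -/EFDG/- → run E
t=14: L0/L1/L2 = -/EFDG/- → run E
t=15: L0/L1/L2 = -/EFDG/- → run E
t=16: L0/L1/L2 = -/FDG/E → run F
t=17: L0/L1/L2 = -/FDG/E → run F
t=18: L0/L1/L2 = -/FDG/E → run F
t=19: L0/L1/L2 = -/FDG/E → run F
t=20: L0/L1/L2 = -/DG/EF → run D
t=21: L0/L1/L2 = -/DG/EF → run D
t=22: L0/L1/L2 = -/DG/EF → run D
t=23: L0/L1/L2 = -/DG/EF → run D
t=24: L0/L1/L2 = -/G/EFD → run G
t=25: L0/L1/L2 = -/G/EFD → run G
t=26: L0/L1/L2 = -/G/EFD → run G
t=27: L0/L1/L2 = -/G/EFD → run G
t=28: L0/L1/L2 = -/-/EFDG → run E
t=29: L0/L1/L2 = -/-/FDG → run F
t=30: L0/L1/L2 = -/-/DG → run D
t=31: L0/L1/L2 = -/-/G → run G
t=32: (idle)
t=33: (idle)
t=34: (idle)
t=35: (idle)

running at tick 18 = F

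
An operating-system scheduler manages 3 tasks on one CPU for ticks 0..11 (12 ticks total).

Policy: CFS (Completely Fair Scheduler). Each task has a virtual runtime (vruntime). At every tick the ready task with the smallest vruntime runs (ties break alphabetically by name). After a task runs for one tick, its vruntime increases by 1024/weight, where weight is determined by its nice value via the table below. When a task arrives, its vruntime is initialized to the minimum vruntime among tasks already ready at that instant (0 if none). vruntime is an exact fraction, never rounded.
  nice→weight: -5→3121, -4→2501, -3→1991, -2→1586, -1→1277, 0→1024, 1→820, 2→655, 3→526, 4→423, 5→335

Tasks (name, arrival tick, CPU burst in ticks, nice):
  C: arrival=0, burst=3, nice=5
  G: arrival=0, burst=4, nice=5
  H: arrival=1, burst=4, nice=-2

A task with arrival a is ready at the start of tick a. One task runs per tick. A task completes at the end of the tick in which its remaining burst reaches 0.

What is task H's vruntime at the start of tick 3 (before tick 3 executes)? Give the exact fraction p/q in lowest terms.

t=0: vr[C=0 G=0] → run C
t=1: vr[C=1024/335 G=0 H=0] → run G
t=2: vr[C=1024/335 G=1024/335 H=0] → run H
t=3: vr[C=1024/335 G=1024/335 H=512/793] → run H
t=4: vr[C=1024/335 G=1024/335 H=1024/793] → run H
t=5: vr[C=1024/335 G=1024/335 H=1536/793] → run H
t=6: vr[C=1024/335 G=1024/335] → run C
t=7: vr[C=2048/335 G=1024/335] → run G
t=8: vr[C=2048/335 G=2048/335] → run C
t=9: vr[G=2048/335] → run G
t=10: vr[G=3072/335] → run G
t=11: (idle)

vruntime(H, start of tick 3) = 512/793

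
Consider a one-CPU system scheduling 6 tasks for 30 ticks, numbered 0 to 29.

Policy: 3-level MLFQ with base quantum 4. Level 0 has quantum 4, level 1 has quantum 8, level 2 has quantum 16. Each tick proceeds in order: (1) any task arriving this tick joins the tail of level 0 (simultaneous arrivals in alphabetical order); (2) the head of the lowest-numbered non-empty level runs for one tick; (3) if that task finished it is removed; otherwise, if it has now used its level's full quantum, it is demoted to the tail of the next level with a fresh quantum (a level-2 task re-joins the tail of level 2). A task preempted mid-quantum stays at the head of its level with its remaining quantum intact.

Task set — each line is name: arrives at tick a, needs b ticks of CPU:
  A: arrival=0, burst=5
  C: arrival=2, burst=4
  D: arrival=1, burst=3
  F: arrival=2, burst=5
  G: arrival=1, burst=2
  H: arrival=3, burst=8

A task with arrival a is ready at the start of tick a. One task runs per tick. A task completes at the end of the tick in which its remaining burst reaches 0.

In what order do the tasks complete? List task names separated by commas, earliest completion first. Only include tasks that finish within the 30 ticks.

t=0: L0/L1/L2 = A/-/- → run A
t=1: L0/L1/L2 = ADG/-/- → run A
t=2: L0/L1/L2 = ADGCF/-/- → run A
t=3: L0/L1/L2 = ADGCFH/-/- → run A
t=4: L0/L1/L2 = DGCFH/A/- → run D
t=5: L0/L1/L2 = DGCFH/A/- → run D
t=6: L0/L1/L2 = DGCFH/A/- → run D
t=7: L0/L1/L2 = GCFH/A/- → run G
t=8: L0/L1/L2 = GCFH/A/- → run G
t=9: L0/L1/L2 = CFH/A/- → run C
t=10: L0/L1/L2 = CFH/A/- → run C
t=11: L0/L1/L2 = CFH/A/- → run C
t=12: L0/L1/L2 = CFH/A/- → run C
t=13: L0/L1/L2 = FH/A/- → run F
t=14: L0/L1/L2 = FH/A/- → run F
t=15: L0/L1/L2 = FH/A/- → run F
t=16: L0/L1/L2 = FH/A/- → run F
t=17: L0/L1/L2 = H/AF/- → run H
t=18: L0/L1/L2 = H/AF/- → run H
t=19: L0/L1/L2 = H/AF/- → run H
t=20: L0/L1/L2 = H/AF/- → run H
t=21: L0/L1/L2 = -/AFH/- → run A
t=22: L0/L1/L2 = -/FH/- → run F
t=23: L0/L1/L2 = -/H/- → run H
t=24: L0/L1/L2 = -/H/- → run H
t=25: L0/L1/L2 = -/H/- → run H
t=26: L0/L1/L2 = -/H/- → run H
t=27: (idle)
t=28: (idle)
t=29: (idle)

completion order = D, G, C, A, F, H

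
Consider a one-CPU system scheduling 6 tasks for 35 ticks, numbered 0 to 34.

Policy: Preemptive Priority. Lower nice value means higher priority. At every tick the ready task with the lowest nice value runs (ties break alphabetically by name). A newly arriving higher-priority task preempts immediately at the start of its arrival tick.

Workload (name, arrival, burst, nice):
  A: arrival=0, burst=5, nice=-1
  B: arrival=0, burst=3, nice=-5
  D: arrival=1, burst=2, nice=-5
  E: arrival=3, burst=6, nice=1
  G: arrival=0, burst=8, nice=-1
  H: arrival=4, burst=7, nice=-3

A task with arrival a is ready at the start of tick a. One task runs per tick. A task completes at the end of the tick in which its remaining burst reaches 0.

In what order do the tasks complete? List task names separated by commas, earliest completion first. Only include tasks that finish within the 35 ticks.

t=0: ready={A,B,G} → run B
t=1: ready={A,B,D,G} → run B
t=2: ready={A,B,D,G} → run B
t=3: ready={A,D,E,G} → run D
t=4: ready={A,D,E,G,H} → run D
t=5: ready={A,E,G,H} → run H
t=6: ready={A,E,G,H} → run H
t=7: ready={A,E,G,H} → run H
t=8: ready={A,E,G,H} → run H
t=9: ready={A,E,G,H} → run H
t=10: ready={A,E,G,H} → run H
t=11: ready={A,E,G,H} → run H
t=12: ready={A,E,G} → run A
t=13: ready={A,E,G} → run A
t=14: ready={A,E,G} → run A
t=15: ready={A,E,G} → run A
t=16: ready={A,E,G} → run A
t=17: ready={E,G} → run G
t=18: ready={E,G} → run G
t=19: ready={E,G} → run G
t=20: ready={E,G} → run G
t=21: ready={E,G} → run G
t=22: ready={E,G} → run G
t=23: ready={E,G} → run G
t=24: ready={E,G} → run G
t=25: ready={E} → run E
t=26: ready={E} → run E
t=27: ready={E} → run E
t=28: ready={E} → run E
t=29: ready={E} → run E
t=30: ready={E} → run E
t=31: (idle)
t=32: (idle)
t=33: (idle)
t=34: (idle)

completion order = B, D, H, A, G, E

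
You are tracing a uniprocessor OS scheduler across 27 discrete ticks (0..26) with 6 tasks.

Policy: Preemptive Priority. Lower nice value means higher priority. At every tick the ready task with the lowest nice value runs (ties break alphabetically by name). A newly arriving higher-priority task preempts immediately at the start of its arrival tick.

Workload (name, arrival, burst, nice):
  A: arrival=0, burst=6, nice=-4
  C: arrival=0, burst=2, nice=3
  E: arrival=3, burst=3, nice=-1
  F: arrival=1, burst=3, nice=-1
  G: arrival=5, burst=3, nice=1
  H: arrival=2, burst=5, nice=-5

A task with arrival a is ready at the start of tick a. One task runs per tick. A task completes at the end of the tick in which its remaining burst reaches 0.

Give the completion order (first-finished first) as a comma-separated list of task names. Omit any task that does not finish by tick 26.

t=0: ready={A,C} → run A
t=1: ready={A,C,F} → run A
t=2: ready={A,C,F,H} → run H
t=3: ready={A,C,E,F,H} → run H
t=4: ready={A,C,E,F,H} → run H
t=5: ready={A,C,E,F,G,H} → run H
t=6: ready={A,C,E,F,G,H} → run H
t=7: ready={A,C,E,F,G} → run A
t=8: ready={A,C,E,F,G} → run A
t=9: ready={A,C,E,F,G} → run A
t=10: ready={A,C,E,F,G} → run A
t=11: ready={C,E,F,G} → run E
t=12: ready={C,E,F,G} → run E
t=13: ready={C,E,F,G} → run E
t=14: ready={C,F,G} → run F
t=15: ready={C,F,G} → run F
t=16: ready={C,F,G} → run F
t=17: ready={C,G} → run G
t=18: ready={C,G} → run G
t=19: ready={C,G} → run G
t=20: ready={C} → run C
t=21: ready={C} → run C
t=22: (idle)
t=23: (idle)
t=24: (idle)
t=25: (idle)
t=26: (idle)

completion order = H, A, E, F, G, C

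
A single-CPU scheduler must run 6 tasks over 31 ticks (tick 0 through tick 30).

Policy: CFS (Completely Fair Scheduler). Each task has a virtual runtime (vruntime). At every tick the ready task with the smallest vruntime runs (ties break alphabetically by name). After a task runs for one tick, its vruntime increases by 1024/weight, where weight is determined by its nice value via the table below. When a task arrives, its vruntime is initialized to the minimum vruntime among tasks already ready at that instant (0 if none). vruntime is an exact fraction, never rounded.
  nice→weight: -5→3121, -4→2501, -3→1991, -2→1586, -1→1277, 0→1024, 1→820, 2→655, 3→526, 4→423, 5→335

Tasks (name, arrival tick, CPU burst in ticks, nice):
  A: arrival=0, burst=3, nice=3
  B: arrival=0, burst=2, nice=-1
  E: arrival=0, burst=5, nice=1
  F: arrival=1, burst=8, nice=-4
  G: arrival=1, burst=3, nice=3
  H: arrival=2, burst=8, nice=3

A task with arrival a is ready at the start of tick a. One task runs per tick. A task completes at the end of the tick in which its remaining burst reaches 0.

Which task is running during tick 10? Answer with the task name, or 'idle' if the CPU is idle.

running at tick 10 = E

t=0: vr[A=0 B=0 E=0] → run A
t=1: vr[A=512/263 B=0 E=0 F=0 G=0] → run B
t=2: vr[A=512/263 B=1024/1277 E=0 F=0 G=0 H=0] → run E
t=3: vr[A=512/263 B=1024/1277 E=256/205 F=0 G=0 H=0] → run F
t=4: vr[A=512/263 B=1024/1277 E=256/205 F=1024/2501 G=0 H=0] → run G
t=5: vr[A=512/263 B=1024/1277 E=256/205 F=1024/2501 G=512/263 H=0] → run H
t=6: vr[A=512/263 B=1024/1277 E=256/205 F=1024/2501 G=512/263 H=512/263] → run F
t=7: vr[A=512/263 B=1024/1277 E=256/205 F=2048/2501 G=512/263 H=512/263] → run B
t=8: vr[A=512/263 E=256/205 F=2048/2501 G=512/263 H=512/263] → run F
t=9: vr[A=512/263 E=256/205 F=3072/2501 G=512/263 H=512/263] → run F
t=10: vr[A=512/263 E=256/205 F=4096/2501 G=512/263 H=512/263] → run E
t=11: vr[A=512/263 E=512/205 F=4096/2501 G=512/263 H=512/263] → run F
t=12: vr[A=512/263 E=512/205 F=5120/2501 G=512/263 H=512/263] → run A
t=13: vr[A=1024/263 E=512/205 F=5120/2501 G=512/263 H=512/263] → run G
t=14: vr[A=1024/263 E=512/205 F=5120/2501 G=1024/263 H=512/263] → run H
t=15: vr[A=1024/263 E=512/205 F=5120/2501 G=1024/263 H=1024/263] → run F
t=16: vr[A=1024/263 E=512/205 F=6144/2501 G=1024/263 H=1024/263] → run F
t=17: vr[A=1024/263 E=512/205 F=7168/2501 G=1024/263 H=1024/263] → run E
t=18: vr[A=1024/263 E=768/205 F=7168/2501 G=1024/263 H=1024/263] → run F
t=19: vr[A=1024/263 E=768/205 G=1024/263 H=1024/263] → run E
t=20: vr[A=1024/263 E=1024/205 G=1024/263 H=1024/263] → run A
t=21: vr[E=1024/205 G=1024/263 H=1024/263] → run G
t=22: vr[E=1024/205 H=1024/263] → run H
t=23: vr[E=1024/205 H=1536/263] → run E
t=24: vr[H=1536/263] → run H
t=25: vr[H=2048/263] → run H
t=26: vr[H=2560/263] → run H
t=27: vr[H=3072/263] → run H
t=28: vr[H=3584/263] → run H
t=29: (idle)
t=30: (idle)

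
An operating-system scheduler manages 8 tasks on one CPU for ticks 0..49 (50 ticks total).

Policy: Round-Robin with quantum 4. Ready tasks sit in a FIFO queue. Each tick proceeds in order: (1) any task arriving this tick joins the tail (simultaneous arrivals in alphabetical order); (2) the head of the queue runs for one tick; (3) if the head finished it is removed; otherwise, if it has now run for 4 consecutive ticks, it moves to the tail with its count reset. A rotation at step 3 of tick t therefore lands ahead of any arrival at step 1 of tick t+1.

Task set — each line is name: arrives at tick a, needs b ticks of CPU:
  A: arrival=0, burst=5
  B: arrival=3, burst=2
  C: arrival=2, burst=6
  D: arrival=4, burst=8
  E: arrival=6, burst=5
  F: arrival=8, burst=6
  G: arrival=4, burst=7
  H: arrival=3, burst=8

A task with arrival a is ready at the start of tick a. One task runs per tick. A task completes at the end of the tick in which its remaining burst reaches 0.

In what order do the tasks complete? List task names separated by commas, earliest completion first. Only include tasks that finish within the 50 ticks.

completion order = B, A, C, H, D, G, E, F

t=0: queue=[A] q_used=0 → run A
t=1: queue=[A] q_used=1 → run A
t=2: queue=[A,C] q_used=2 → run A
t=3: queue=[A,C,B,H] q_used=3 → run A
t=4: queue=[C,B,H,A,D,G] q_used=0 → run C
t=5: queue=[C,B,H,A,D,G] q_used=1 → run C
t=6: queue=[C,B,H,A,D,G,E] q_used=2 → run C
t=7: queue=[C,B,H,A,D,G,E] q_used=3 → run C
t=8: queue=[B,H,A,D,G,E,C,F] q_used=0 → run B
t=9: queue=[B,H,A,D,G,E,C,F] q_used=1 → run B
t=10: queue=[H,A,D,G,E,C,F] q_used=0 → run H
t=11: queue=[H,A,D,G,E,C,F] q_used=1 → run H
t=12: queue=[H,A,D,G,E,C,F] q_used=2 → run H
t=13: queue=[H,A,D,G,E,C,F] q_used=3 → run H
t=14: queue=[A,D,G,E,C,F,H] q_used=0 → run A
t=15: queue=[D,G,E,C,F,H] q_used=0 → run D
t=16: queue=[D,G,E,C,F,H] q_used=1 → run D
t=17: queue=[D,G,E,C,F,H] q_used=2 → run D
t=18: queue=[D,G,E,C,F,H] q_used=3 → run D
t=19: queue=[G,E,C,F,H,D] q_used=0 → run G
t=20: queue=[G,E,C,F,H,D] q_used=1 → run G
t=21: queue=[G,E,C,F,H,D] q_used=2 → run G
t=22: queue=[G,E,C,F,H,D] q_used=3 → run G
t=23: queue=[E,C,F,H,D,G] q_used=0 → run E
t=24: queue=[E,C,F,H,D,G] q_used=1 → run E
t=25: queue=[E,C,F,H,D,G] q_used=2 → run E
t=26: queue=[E,C,F,H,D,G] q_used=3 → run E
t=27: queue=[C,F,H,D,G,E] q_used=0 → run C
t=28: queue=[C,F,H,D,G,E] q_used=1 → run C
t=29: queue=[F,H,D,G,E] q_used=0 → run F
t=30: queue=[F,H,D,G,E] q_used=1 → run F
t=31: queue=[F,H,D,G,E] q_used=2 → run F
t=32: queue=[F,H,D,G,E] q_used=3 → run F
t=33: queue=[H,D,G,E,F] q_used=0 → run H
t=34: queue=[H,D,G,E,F] q_used=1 → run H
t=35: queue=[H,D,G,E,F] q_used=2 → run H
t=36: queue=[H,D,G,E,F] q_used=3 → run H
t=37: queue=[D,G,E,F] q_used=0 → run D
t=38: queue=[D,G,E,F] q_used=1 → run D
t=39: queue=[D,G,E,F] q_used=2 → run D
t=40: queue=[D,G,E,F] q_used=3 → run D
t=41: queue=[G,E,F] q_used=0 → run G
t=42: queue=[G,E,F] q_used=1 → run G
t=43: queue=[G,E,F] q_used=2 → run G
t=44: queue=[E,F] q_used=0 → run E
t=45: queue=[F] q_used=0 → run F
t=46: queue=[F] q_used=1 → run F
t=47: (idle)
t=48: (idle)
t=49: (idle)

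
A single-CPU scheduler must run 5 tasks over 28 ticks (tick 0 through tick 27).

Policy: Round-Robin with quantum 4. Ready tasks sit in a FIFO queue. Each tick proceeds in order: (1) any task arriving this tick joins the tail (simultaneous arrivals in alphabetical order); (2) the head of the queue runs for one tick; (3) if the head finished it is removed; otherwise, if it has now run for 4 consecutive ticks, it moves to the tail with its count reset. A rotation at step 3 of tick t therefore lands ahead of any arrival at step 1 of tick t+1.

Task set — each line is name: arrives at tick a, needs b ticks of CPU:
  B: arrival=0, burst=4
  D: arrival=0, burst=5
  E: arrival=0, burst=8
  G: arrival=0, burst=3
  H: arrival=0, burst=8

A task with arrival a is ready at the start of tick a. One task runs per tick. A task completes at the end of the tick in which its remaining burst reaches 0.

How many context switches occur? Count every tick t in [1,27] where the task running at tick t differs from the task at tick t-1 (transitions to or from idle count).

context switches = 7

t=0: queue=[B,D,E,G,H] q_used=0 → run B
t=1: queue=[B,D,E,G,H] q_used=1 → run B
t=2: queue=[B,D,E,G,H] q_used=2 → run B
t=3: queue=[B,D,E,G,H] q_used=3 → run B
t=4: queue=[D,E,G,H] q_used=0 → run D
t=5: queue=[D,E,G,H] q_used=1 → run D
t=6: queue=[D,E,G,H] q_used=2 → run D
t=7: queue=[D,E,G,H] q_used=3 → run D
t=8: queue=[E,G,H,D] q_used=0 → run E
t=9: queue=[E,G,H,D] q_used=1 → run E
t=10: queue=[E,G,H,D] q_used=2 → run E
t=11: queue=[E,G,H,D] q_used=3 → run E
t=12: queue=[G,H,D,E] q_used=0 → run G
t=13: queue=[G,H,D,E] q_used=1 → run G
t=14: queue=[G,H,D,E] q_used=2 → run G
t=15: queue=[H,D,E] q_used=0 → run H
t=16: queue=[H,D,E] q_used=1 → run H
t=17: queue=[H,D,E] q_used=2 → run H
t=18: queue=[H,D,E] q_used=3 → run H
t=19: queue=[D,E,H] q_used=0 → run D
t=20: queue=[E,H] q_used=0 → run E
t=21: queue=[E,H] q_used=1 → run E
t=22: queue=[E,H] q_used=2 → run E
t=23: queue=[E,H] q_used=3 → run E
t=24: queue=[H] q_used=0 → run H
t=25: queue=[H] q_used=1 → run H
t=26: queue=[H] q_used=2 → run H
t=27: queue=[H] q_used=3 → run H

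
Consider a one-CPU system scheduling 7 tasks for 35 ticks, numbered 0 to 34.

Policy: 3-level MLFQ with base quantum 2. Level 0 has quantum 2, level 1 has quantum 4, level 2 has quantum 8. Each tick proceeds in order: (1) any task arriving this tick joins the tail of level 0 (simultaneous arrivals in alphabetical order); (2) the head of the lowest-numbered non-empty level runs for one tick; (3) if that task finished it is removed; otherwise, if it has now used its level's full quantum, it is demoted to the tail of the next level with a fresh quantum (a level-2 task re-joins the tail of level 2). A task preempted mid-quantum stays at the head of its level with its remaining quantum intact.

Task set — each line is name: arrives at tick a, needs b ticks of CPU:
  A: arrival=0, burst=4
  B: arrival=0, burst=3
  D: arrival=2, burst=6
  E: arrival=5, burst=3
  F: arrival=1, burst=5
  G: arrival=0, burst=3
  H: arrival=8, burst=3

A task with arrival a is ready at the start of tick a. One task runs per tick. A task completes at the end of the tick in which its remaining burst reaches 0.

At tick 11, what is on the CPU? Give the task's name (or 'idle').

t=0: L0/L1/L2 = ABG/-/- → run A
t=1: L0/L1/L2 = ABGF/-/- → run A
t=2: L0/L1/L2 = BGFD/A/- → run B
t=3: L0/L1/L2 = BGFD/A/- → run B
t=4: L0/L1/L2 = GFD/AB/- → run G
t=5: L0/L1/L2 = GFDE/AB/- → run G
t=6: L0/L1/L2 = FDE/ABG/- → run F
t=7: L0/L1/L2 = FDE/ABG/- → run F
t=8: L0/L1/L2 = DEH/ABGF/- → run D
t=9: L0/L1/L2 = DEH/ABGF/- → run D
t=10: L0/L1/L2 = EH/ABGFD/- → run E
t=11: L0/L1/L2 = EH/ABGFD/- → run E
t=12: L0/L1/L2 = H/ABGFDE/- → run H
t=13: L0/L1/L2 = H/ABGFDE/- → run H
t=14: L0/L1/L2 = -/ABGFDEH/- → run A
t=15: L0/L1/L2 = -/ABGFDEH/- → run A
t=16: L0/L1/L2 = -/BGFDEH/- → run B
t=17: L0/L1/L2 = -/GFDEH/- → run G
t=18: L0/L1/L2 = -/FDEH/- → run F
t=19: L0/L1/L2 = -/FDEH/- → run F
t=20: L0/L1/L2 = -/FDEH/- → run F
t=21: L0/L1/L2 = -/DEH/- → run D
t=22: L0/L1/L2 = -/DEH/- → run D
t=23: L0/L1/L2 = -/DEH/- → run D
t=24: L0/L1/L2 = -/DEH/- → run D
t=25: L0/L1/L2 = -/EH/- → run E
t=26: L0/L1/L2 = -/H/- → run H
t=27: (idle)
t=28: (idle)
t=29: (idle)
t=30: (idle)
t=31: (idle)
t=32: (idle)
t=33: (idle)
t=34: (idle)

running at tick 11 = E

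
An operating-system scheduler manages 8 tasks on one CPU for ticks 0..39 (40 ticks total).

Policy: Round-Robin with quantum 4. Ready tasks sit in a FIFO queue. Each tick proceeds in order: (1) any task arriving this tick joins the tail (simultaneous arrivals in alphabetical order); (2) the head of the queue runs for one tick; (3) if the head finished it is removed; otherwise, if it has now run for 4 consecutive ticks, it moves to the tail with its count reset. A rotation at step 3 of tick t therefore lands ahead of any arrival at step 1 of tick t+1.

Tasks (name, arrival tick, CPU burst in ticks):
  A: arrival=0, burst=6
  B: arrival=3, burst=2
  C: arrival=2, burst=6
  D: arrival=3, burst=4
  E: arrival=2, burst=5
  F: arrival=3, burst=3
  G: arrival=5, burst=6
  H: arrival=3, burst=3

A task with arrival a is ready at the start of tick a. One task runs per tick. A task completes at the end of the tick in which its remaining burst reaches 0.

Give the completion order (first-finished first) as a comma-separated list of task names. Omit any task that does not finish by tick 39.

t=0: queue=[A] q_used=0 → run A
t=1: queue=[A] q_used=1 → run A
t=2: queue=[A,C,E] q_used=2 → run A
t=3: queue=[A,C,E,B,D,F,H] q_used=3 → run A
t=4: queue=[C,E,B,D,F,H,A] q_used=0 → run C
t=5: queue=[C,E,B,D,F,H,A,G] q_used=1 → run C
t=6: queue=[C,E,B,D,F,H,A,G] q_used=2 → run C
t=7: queue=[C,E,B,D,F,H,A,G] q_used=3 → run C
t=8: queue=[E,B,D,F,H,A,G,C] q_used=0 → run E
t=9: queue=[E,B,D,F,H,A,G,C] q_used=1 → run E
t=10: queue=[E,B,D,F,H,A,G,C] q_used=2 → run E
t=11: queue=[E,B,D,F,H,A,G,C] q_used=3 → run E
t=12: queue=[B,D,F,H,A,G,C,E] q_used=0 → run B
t=13: queue=[B,D,F,H,A,G,C,E] q_used=1 → run B
t=14: queue=[D,F,H,A,G,C,E] q_used=0 → run D
t=15: queue=[D,F,H,A,G,C,E] q_used=1 → run D
t=16: queue=[D,F,H,A,G,C,E] q_used=2 → run D
t=17: queue=[D,F,H,A,G,C,E] q_used=3 → run D
t=18: queue=[F,H,A,G,C,E] q_used=0 → run F
t=19: queue=[F,H,A,G,C,E] q_used=1 → run F
t=20: queue=[F,H,A,G,C,E] q_used=2 → run F
t=21: queue=[H,A,G,C,E] q_used=0 → run H
t=22: queue=[H,A,G,C,E] q_used=1 → run H
t=23: queue=[H,A,G,C,E] q_used=2 → run H
t=24: queue=[A,G,C,E] q_used=0 → run A
t=25: queue=[A,G,C,E] q_used=1 → run A
t=26: queue=[G,C,E] q_used=0 → run G
t=27: queue=[G,C,E] q_used=1 → run G
t=28: queue=[G,C,E] q_used=2 → run G
t=29: queue=[G,C,E] q_used=3 → run G
t=30: queue=[C,E,G] q_used=0 → run C
t=31: queue=[C,E,G] q_used=1 → run C
t=32: queue=[E,G] q_used=0 → run E
t=33: queue=[G] q_used=0 → run G
t=34: queue=[G] q_used=1 → run G
t=35: (idle)
t=36: (idle)
t=37: (idle)
t=38: (idle)
t=39: (idle)

completion order = B, D, F, H, A, C, E, G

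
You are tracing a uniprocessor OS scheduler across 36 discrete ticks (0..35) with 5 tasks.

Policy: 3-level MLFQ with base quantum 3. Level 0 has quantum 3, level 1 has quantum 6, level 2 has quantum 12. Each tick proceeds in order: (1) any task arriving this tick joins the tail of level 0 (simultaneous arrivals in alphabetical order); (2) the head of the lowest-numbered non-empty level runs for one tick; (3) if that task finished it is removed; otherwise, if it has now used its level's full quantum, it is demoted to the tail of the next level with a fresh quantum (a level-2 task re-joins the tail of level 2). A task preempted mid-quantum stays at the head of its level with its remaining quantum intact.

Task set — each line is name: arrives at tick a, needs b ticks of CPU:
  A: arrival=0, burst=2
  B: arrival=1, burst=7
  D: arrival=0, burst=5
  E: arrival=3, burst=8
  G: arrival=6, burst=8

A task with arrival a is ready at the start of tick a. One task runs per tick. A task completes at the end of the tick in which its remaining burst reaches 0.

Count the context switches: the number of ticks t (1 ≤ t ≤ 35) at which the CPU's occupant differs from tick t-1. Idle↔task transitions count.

context switches = 9

t=0: L0/L1/L2 = AD/-/- → run A
t=1: L0/L1/L2 = ADB/-/- → run A
t=2: L0/L1/L2 = DB/-/- → run D
t=3: L0/L1/L2 = DBE/-/- → run D
t=4: L0/L1/L2 = DBE/-/- → run D
t=5: L0/L1/L2 = BE/D/- → run B
t=6: L0/L1/L2 = BEG/D/- → run B
t=7: L0/L1/L2 = BEG/D/- → run B
t=8: L0/L1/L2 = EG/DB/- → run E
t=9: L0/L1/L2 = EG/DB/- → run E
t=10: L0/L1/L2 = EG/DB/- → run E
t=11: L0/L1/L2 = G/DBE/- → run G
t=12: L0/L1/L2 = G/DBE/- → run G
t=13: L0/L1/L2 = G/DBE/- → run G
t=14: L0/L1/L2 = -/DBEG/- → run D
t=15: L0/L1/L2 = -/DBEG/- → run D
t=16: L0/L1/L2 = -/BEG/- → run B
t=17: L0/L1/L2 = -/BEG/- → run B
t=18: L0/L1/L2 = -/BEG/- → run B
t=19: L0/L1/L2 = -/BEG/- → run B
t=20: L0/L1/L2 = -/EG/- → run E
t=21: L0/L1/L2 = -/EG/- → run E
t=22: L0/L1/L2 = -/EG/- → run E
t=23: L0/L1/L2 = -/EG/- → run E
t=24: L0/L1/L2 = -/EG/- → run E
t=25: L0/L1/L2 = -/G/- → run G
t=26: L0/L1/L2 = -/G/- → run G
t=27: L0/L1/L2 = -/G/- → run G
t=28: L0/L1/L2 = -/G/- → run G
t=29: L0/L1/L2 = -/G/- → run G
t=30: (idle)
t=31: (idle)
t=32: (idle)
t=33: (idle)
t=34: (idle)
t=35: (idle)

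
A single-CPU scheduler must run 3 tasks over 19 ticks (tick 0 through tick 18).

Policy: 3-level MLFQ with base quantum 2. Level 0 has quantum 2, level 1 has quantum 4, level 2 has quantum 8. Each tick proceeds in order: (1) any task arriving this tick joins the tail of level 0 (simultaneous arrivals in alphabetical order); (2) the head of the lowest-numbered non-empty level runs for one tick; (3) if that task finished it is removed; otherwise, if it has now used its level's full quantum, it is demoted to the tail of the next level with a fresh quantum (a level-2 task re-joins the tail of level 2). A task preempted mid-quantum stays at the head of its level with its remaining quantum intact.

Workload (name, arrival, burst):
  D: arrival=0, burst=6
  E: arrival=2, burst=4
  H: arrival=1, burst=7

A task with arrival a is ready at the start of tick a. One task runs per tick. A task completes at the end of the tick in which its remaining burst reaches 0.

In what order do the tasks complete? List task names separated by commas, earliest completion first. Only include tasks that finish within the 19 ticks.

t=0: L0/L1/L2 = D/-/- → run D
t=1: L0/L1/L2 = DH/-/- → run D
t=2: L0/L1/L2 = HE/D/- → run H
t=3: L0/L1/L2 = HE/D/- → run H
t=4: L0/L1/L2 = E/DH/- → run E
t=5: L0/L1/L2 = E/DH/- → run E
t=6: L0/L1/L2 = -/DHE/- → run D
t=7: L0/L1/L2 = -/DHE/- → run D
t=8: L0/L1/L2 = -/DHE/- → run D
t=9: L0/L1/L2 = -/DHE/- → run D
t=10: L0/L1/L2 = -/HE/- → run H
t=11: L0/L1/L2 = -/HE/- → run H
t=12: L0/L1/L2 = -/HE/- → run H
t=13: L0/L1/L2 = -/HE/- → run H
t=14: L0/L1/L2 = -/E/H → run E
t=15: L0/L1/L2 = -/E/H → run E
t=16: L0/L1/L2 = -/-/H → run H
t=17: (idle)
t=18: (idle)

completion order = D, E, H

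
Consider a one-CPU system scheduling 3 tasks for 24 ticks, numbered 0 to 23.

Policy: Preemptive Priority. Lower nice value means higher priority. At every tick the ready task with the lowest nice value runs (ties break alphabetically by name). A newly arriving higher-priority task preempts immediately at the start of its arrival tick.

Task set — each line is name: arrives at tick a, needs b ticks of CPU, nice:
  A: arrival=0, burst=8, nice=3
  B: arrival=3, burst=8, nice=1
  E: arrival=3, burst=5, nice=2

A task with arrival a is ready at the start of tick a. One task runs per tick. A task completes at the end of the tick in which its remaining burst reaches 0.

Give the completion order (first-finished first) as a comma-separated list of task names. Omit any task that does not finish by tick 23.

t=0: ready={A} → run A
t=1: ready={A} → run A
t=2: ready={A} → run A
t=3: ready={A,B,E} → run B
t=4: ready={A,B,E} → run B
t=5: ready={A,B,E} → run B
t=6: ready={A,B,E} → run B
t=7: ready={A,B,E} → run B
t=8: ready={A,B,E} → run B
t=9: ready={A,B,E} → run B
t=10: ready={A,B,E} → run B
t=11: ready={A,E} → run E
t=12: ready={A,E} → run E
t=13: ready={A,E} → run E
t=14: ready={A,E} → run E
t=15: ready={A,E} → run E
t=16: ready={A} → run A
t=17: ready={A} → run A
t=18: ready={A} → run A
t=19: ready={A} → run A
t=20: ready={A} → run A
t=21: (idle)
t=22: (idle)
t=23: (idle)

completion order = B, E, A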